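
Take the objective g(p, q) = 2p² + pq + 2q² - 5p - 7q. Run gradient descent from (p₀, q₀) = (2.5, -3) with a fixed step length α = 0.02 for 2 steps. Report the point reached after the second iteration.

∇g = (4p + q - 5, p + 4q - 7)
(p₁, q₁) = (2.5, -3) − 0.02·(2, -16.5) = (2.46, -2.67)
(p₂, q₂) = (2.46, -2.67) − 0.02·(2.17, -15.22) = (2.4166, -2.3656)

(2.4166, -2.3656)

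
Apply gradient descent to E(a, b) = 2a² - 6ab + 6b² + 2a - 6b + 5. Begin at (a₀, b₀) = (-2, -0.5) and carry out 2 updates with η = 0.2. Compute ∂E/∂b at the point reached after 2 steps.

∇E = (4a - 6b + 2, -6a + 12b - 6)
(a₁, b₁) = (-2, -0.5) − 0.2·(-3, 0) = (-1.4, -0.5)
(a₂, b₂) = (-1.4, -0.5) − 0.2·(-0.6, -3.6) = (-1.28, 0.22)
∂E/∂b at (-1.28, 0.22) = 4.32

4.32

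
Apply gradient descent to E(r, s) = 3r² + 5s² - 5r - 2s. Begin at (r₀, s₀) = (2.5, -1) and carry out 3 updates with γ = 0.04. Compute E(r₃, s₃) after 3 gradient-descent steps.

-0.3415773952

∇E = (6r - 5, 10s - 2)
(r₁, s₁) = (2.5, -1) − 0.04·(10, -12) = (2.1, -0.52)
(r₂, s₂) = (2.1, -0.52) − 0.04·(7.6, -7.2) = (1.796, -0.232)
(r₃, s₃) = (1.796, -0.232) − 0.04·(5.776, -4.32) = (1.56496, -0.0592)
E(1.56496, -0.0592) = -0.3415773952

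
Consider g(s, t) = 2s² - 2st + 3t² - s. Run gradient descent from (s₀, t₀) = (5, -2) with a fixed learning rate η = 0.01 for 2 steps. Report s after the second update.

4.5536

∇g = (4s - 2t - 1, -2s + 6t)
Step 1: at (5, -2), ∇g = (23, -22) → (5, -2) − 0.01·(23, -22) = (4.77, -1.78)
Step 2: at (4.77, -1.78), ∇g = (21.64, -20.22) → (4.77, -1.78) − 0.01·(21.64, -20.22) = (4.5536, -1.5778)
s = 4.5536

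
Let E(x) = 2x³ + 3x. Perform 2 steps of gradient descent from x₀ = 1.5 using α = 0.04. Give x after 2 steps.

0.550656

E′(x) = 6x² + 3
Step 1: E′(1.5) = 16.5; x₁ = 1.5 − 0.04·16.5 = 0.84
Step 2: E′(0.84) = 7.2336; x₂ = 0.84 − 0.04·7.2336 = 0.550656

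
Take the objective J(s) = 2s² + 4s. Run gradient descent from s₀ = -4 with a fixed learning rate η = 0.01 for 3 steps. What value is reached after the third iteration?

J′(s) = 4s + 4
s₁ = -4 − 0.01·(-12) = -3.88
s₂ = -3.88 − 0.01·(-11.52) = -3.7648
s₃ = -3.7648 − 0.01·(-11.0592) = -3.654208

-3.654208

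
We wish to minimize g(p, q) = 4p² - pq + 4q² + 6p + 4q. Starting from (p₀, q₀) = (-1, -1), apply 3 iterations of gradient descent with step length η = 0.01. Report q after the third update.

∇g = (8p - q + 6, -p + 8q + 4)
Step 1: at (-1, -1), ∇g = (-1, -3) → (-1, -1) − 0.01·(-1, -3) = (-0.99, -0.97)
Step 2: at (-0.99, -0.97), ∇g = (-0.95, -2.77) → (-0.99, -0.97) − 0.01·(-0.95, -2.77) = (-0.9805, -0.9423)
Step 3: at (-0.9805, -0.9423), ∇g = (-0.9017, -2.5579) → (-0.9805, -0.9423) − 0.01·(-0.9017, -2.5579) = (-0.971483, -0.916721)
q = -0.916721

-0.916721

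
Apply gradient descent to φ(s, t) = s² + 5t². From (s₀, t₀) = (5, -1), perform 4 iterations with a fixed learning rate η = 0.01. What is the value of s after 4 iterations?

4.6118408

∇φ = (2s, 10t)
Step 1: at (5, -1), ∇φ = (10, -10) → (5, -1) − 0.01·(10, -10) = (4.9, -0.9)
Step 2: at (4.9, -0.9), ∇φ = (9.8, -9) → (4.9, -0.9) − 0.01·(9.8, -9) = (4.802, -0.81)
Step 3: at (4.802, -0.81), ∇φ = (9.604, -8.1) → (4.802, -0.81) − 0.01·(9.604, -8.1) = (4.70596, -0.729)
Step 4: at (4.70596, -0.729), ∇φ = (9.41192, -7.29) → (4.70596, -0.729) − 0.01·(9.41192, -7.29) = (4.6118408, -0.6561)
s = 4.6118408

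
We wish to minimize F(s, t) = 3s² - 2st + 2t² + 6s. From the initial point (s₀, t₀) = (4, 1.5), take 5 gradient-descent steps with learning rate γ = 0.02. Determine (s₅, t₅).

∇F = (6s - 2t + 6, -2s + 4t)
(s₁, t₁) = (4, 1.5) − 0.02·(27, -2) = (3.46, 1.54)
(s₂, t₂) = (3.46, 1.54) − 0.02·(23.68, -0.76) = (2.9864, 1.5552)
(s₃, t₃) = (2.9864, 1.5552) − 0.02·(20.808, 0.248) = (2.57024, 1.55024)
(s₄, t₄) = (2.57024, 1.55024) − 0.02·(18.32096, 1.06048) = (2.2038208, 1.5290304)
(s₅, t₅) = (2.2038208, 1.5290304) − 0.02·(16.164864, 1.70848) = (1.88052352, 1.4948608)

(1.88052352, 1.4948608)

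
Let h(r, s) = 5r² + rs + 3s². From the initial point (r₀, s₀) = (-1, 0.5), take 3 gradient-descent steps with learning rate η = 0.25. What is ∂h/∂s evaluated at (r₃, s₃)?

∇h = (10r + s, r + 6s)
Step 1: at (-1, 0.5), ∇h = (-9.5, 2) → (-1, 0.5) − 0.25·(-9.5, 2) = (1.375, 0)
Step 2: at (1.375, 0), ∇h = (13.75, 1.375) → (1.375, 0) − 0.25·(13.75, 1.375) = (-2.0625, -0.34375)
Step 3: at (-2.0625, -0.34375), ∇h = (-20.96875, -4.125) → (-2.0625, -0.34375) − 0.25·(-20.96875, -4.125) = (3.1796875, 0.6875)
∂h/∂s at (3.1796875, 0.6875) = 7.3046875

7.3046875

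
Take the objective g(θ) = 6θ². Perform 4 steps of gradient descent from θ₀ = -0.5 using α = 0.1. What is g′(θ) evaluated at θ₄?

-0.0096

g′(θ) = 12θ
Step 1: g′(-0.5) = -6; θ₁ = -0.5 − 0.1·(-6) = 0.1
Step 2: g′(0.1) = 1.2; θ₂ = 0.1 − 0.1·1.2 = -0.02
Step 3: g′(-0.02) = -0.24; θ₃ = -0.02 − 0.1·(-0.24) = 0.004
Step 4: g′(0.004) = 0.048; θ₄ = 0.004 − 0.1·0.048 = -0.0008
g′(θ) at (-0.0008) = -0.0096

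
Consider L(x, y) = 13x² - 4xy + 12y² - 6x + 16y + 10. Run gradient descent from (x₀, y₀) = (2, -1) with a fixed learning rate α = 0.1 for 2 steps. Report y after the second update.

∇L = (26x - 4y - 6, -4x + 24y + 16)
Step 1: at (2, -1), ∇L = (50, -16) → (2, -1) − 0.1·(50, -16) = (-3, 0.6)
Step 2: at (-3, 0.6), ∇L = (-86.4, 42.4) → (-3, 0.6) − 0.1·(-86.4, 42.4) = (5.64, -3.64)
y = -3.64

-3.64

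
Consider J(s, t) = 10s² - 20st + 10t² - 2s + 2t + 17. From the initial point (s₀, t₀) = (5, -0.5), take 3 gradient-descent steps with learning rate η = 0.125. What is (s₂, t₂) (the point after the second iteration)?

∇J = (20s - 20t - 2, -20s + 20t + 2)
Step 1: at (5, -0.5), ∇J = (108, -108) → (5, -0.5) − 0.125·(108, -108) = (-8.5, 13)
Step 2: at (-8.5, 13), ∇J = (-432, 432) → (-8.5, 13) − 0.125·(-432, 432) = (45.5, -41)

(45.5, -41)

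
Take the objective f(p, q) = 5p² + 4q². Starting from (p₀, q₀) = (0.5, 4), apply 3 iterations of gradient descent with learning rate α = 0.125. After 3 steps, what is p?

-0.0078125

∇f = (10p, 8q)
(p₁, q₁) = (0.5, 4) − 0.125·(5, 32) = (-0.125, 0)
(p₂, q₂) = (-0.125, 0) − 0.125·(-1.25, 0) = (0.03125, 0)
(p₃, q₃) = (0.03125, 0) − 0.125·(0.3125, 0) = (-0.0078125, 0)
p = -0.0078125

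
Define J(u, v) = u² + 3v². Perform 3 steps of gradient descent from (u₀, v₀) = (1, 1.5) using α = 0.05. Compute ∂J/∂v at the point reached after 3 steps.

∇J = (2u, 6v)
Step 1: at (1, 1.5), ∇J = (2, 9) → (1, 1.5) − 0.05·(2, 9) = (0.9, 1.05)
Step 2: at (0.9, 1.05), ∇J = (1.8, 6.3) → (0.9, 1.05) − 0.05·(1.8, 6.3) = (0.81, 0.735)
Step 3: at (0.81, 0.735), ∇J = (1.62, 4.41) → (0.81, 0.735) − 0.05·(1.62, 4.41) = (0.729, 0.5145)
∂J/∂v at (0.729, 0.5145) = 3.087

3.087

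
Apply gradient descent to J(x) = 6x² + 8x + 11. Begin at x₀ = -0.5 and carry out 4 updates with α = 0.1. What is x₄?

-0.6664

J′(x) = 12x + 8
Step 1: J′(-0.5) = 2; x₁ = -0.5 − 0.1·2 = -0.7
Step 2: J′(-0.7) = -0.4; x₂ = -0.7 − 0.1·(-0.4) = -0.66
Step 3: J′(-0.66) = 0.08; x₃ = -0.66 − 0.1·0.08 = -0.668
Step 4: J′(-0.668) = -0.016; x₄ = -0.668 − 0.1·(-0.016) = -0.6664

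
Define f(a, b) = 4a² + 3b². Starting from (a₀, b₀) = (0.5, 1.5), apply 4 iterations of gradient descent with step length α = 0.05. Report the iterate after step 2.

∇f = (8a, 6b)
Step 1: at (0.5, 1.5), ∇f = (4, 9) → (0.5, 1.5) − 0.05·(4, 9) = (0.3, 1.05)
Step 2: at (0.3, 1.05), ∇f = (2.4, 6.3) → (0.3, 1.05) − 0.05·(2.4, 6.3) = (0.18, 0.735)

(0.18, 0.735)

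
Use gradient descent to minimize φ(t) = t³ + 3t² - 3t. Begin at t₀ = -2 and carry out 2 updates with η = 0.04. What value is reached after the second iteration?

φ′(t) = 3t² + 6t - 3
Step 1: φ′(-2) = -3; t₁ = -2 − 0.04·(-3) = -1.88
Step 2: φ′(-1.88) = -3.6768; t₂ = -1.88 − 0.04·(-3.6768) = -1.732928

-1.732928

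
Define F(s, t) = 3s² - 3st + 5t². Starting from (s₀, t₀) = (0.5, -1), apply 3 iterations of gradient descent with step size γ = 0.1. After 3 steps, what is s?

-0.007

∇F = (6s - 3t, -3s + 10t)
(s₁, t₁) = (0.5, -1) − 0.1·(6, -11.5) = (-0.1, 0.15)
(s₂, t₂) = (-0.1, 0.15) − 0.1·(-1.05, 1.8) = (0.005, -0.03)
(s₃, t₃) = (0.005, -0.03) − 0.1·(0.12, -0.315) = (-0.007, 0.0015)
s = -0.007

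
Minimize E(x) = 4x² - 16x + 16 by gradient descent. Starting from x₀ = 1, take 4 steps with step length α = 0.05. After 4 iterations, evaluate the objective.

E′(x) = 8x - 16
x₁ = 1 − 0.05·(-8) = 1.4
x₂ = 1.4 − 0.05·(-4.8) = 1.64
x₃ = 1.64 − 0.05·(-2.88) = 1.784
x₄ = 1.784 − 0.05·(-1.728) = 1.8704
E(1.8704) = 0.06718464

0.06718464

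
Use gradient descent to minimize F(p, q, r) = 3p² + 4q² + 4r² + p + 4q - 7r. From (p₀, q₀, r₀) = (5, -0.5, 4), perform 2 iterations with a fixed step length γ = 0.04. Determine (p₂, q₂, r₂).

∇F = (6p + 1, 8q + 4, 8r - 7)
Step 1: at (5, -0.5, 4), ∇F = (31, 0, 25) → (5, -0.5, 4) − 0.04·(31, 0, 25) = (3.76, -0.5, 3)
Step 2: at (3.76, -0.5, 3), ∇F = (23.56, 0, 17) → (3.76, -0.5, 3) − 0.04·(23.56, 0, 17) = (2.8176, -0.5, 2.32)

(2.8176, -0.5, 2.32)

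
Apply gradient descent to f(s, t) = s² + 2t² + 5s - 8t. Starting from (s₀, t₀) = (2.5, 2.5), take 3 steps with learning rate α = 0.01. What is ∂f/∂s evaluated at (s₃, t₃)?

∇f = (2s + 5, 4t - 8)
(s₁, t₁) = (2.5, 2.5) − 0.01·(10, 2) = (2.4, 2.48)
(s₂, t₂) = (2.4, 2.48) − 0.01·(9.8, 1.92) = (2.302, 2.4608)
(s₃, t₃) = (2.302, 2.4608) − 0.01·(9.604, 1.8432) = (2.20596, 2.442368)
∂f/∂s at (2.20596, 2.442368) = 9.41192

9.41192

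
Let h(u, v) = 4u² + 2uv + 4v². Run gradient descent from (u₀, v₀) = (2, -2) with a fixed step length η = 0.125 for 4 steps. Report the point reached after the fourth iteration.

∇h = (8u + 2v, 2u + 8v)
(u₁, v₁) = (2, -2) − 0.125·(12, -12) = (0.5, -0.5)
(u₂, v₂) = (0.5, -0.5) − 0.125·(3, -3) = (0.125, -0.125)
(u₃, v₃) = (0.125, -0.125) − 0.125·(0.75, -0.75) = (0.03125, -0.03125)
(u₄, v₄) = (0.03125, -0.03125) − 0.125·(0.1875, -0.1875) = (0.0078125, -0.0078125)

(0.0078125, -0.0078125)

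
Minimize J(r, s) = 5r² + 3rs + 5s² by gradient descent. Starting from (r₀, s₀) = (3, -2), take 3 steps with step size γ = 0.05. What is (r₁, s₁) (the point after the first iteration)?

(1.8, -1.45)

∇J = (10r + 3s, 3r + 10s)
(r₁, s₁) = (3, -2) − 0.05·(24, -11) = (1.8, -1.45)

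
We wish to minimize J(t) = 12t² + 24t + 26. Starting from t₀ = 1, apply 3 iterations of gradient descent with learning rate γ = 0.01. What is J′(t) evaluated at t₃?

21.070848

J′(t) = 24t + 24
t₁ = 1 − 0.01·48 = 0.52
t₂ = 0.52 − 0.01·36.48 = 0.1552
t₃ = 0.1552 − 0.01·27.7248 = -0.122048
J′(t) at (-0.122048) = 21.070848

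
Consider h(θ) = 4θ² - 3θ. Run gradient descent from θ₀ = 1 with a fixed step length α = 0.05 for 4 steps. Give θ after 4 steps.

0.456

h′(θ) = 8θ - 3
Step 1: h′(1) = 5; θ₁ = 1 − 0.05·5 = 0.75
Step 2: h′(0.75) = 3; θ₂ = 0.75 − 0.05·3 = 0.6
Step 3: h′(0.6) = 1.8; θ₃ = 0.6 − 0.05·1.8 = 0.51
Step 4: h′(0.51) = 1.08; θ₄ = 0.51 − 0.05·1.08 = 0.456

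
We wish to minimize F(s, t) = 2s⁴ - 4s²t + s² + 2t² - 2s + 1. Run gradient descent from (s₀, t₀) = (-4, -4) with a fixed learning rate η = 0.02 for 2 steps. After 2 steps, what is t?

4.272

∇F = (8s³ - 8st + 2s - 2, -4s² + 4t)
Step 1: at (-4, -4), ∇F = (-650, -80) → (-4, -4) − 0.02·(-650, -80) = (9, -2.4)
Step 2: at (9, -2.4), ∇F = (6020.8, -333.6) → (9, -2.4) − 0.02·(6020.8, -333.6) = (-111.416, 4.272)
t = 4.272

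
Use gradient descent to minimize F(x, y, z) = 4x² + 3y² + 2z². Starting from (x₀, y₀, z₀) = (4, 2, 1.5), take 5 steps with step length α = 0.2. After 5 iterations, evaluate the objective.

0.386985216

∇F = (8x, 6y, 4z)
Step 1: at (4, 2, 1.5), ∇F = (32, 12, 6) → (4, 2, 1.5) − 0.2·(32, 12, 6) = (-2.4, -0.4, 0.3)
Step 2: at (-2.4, -0.4, 0.3), ∇F = (-19.2, -2.4, 1.2) → (-2.4, -0.4, 0.3) − 0.2·(-19.2, -2.4, 1.2) = (1.44, 0.08, 0.06)
Step 3: at (1.44, 0.08, 0.06), ∇F = (11.52, 0.48, 0.24) → (1.44, 0.08, 0.06) − 0.2·(11.52, 0.48, 0.24) = (-0.864, -0.016, 0.012)
Step 4: at (-0.864, -0.016, 0.012), ∇F = (-6.912, -0.096, 0.048) → (-0.864, -0.016, 0.012) − 0.2·(-6.912, -0.096, 0.048) = (0.5184, 0.0032, 0.0024)
Step 5: at (0.5184, 0.0032, 0.0024), ∇F = (4.1472, 0.0192, 0.0096) → (0.5184, 0.0032, 0.0024) − 0.2·(4.1472, 0.0192, 0.0096) = (-0.31104, -0.00064, 0.00048)
F(-0.31104, -0.00064, 0.00048) = 0.386985216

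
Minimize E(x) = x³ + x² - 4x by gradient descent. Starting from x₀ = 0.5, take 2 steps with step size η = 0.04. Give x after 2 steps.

0.661028

E′(x) = 3x² + 2x - 4
Step 1: E′(0.5) = -2.25; x₁ = 0.5 − 0.04·(-2.25) = 0.59
Step 2: E′(0.59) = -1.7757; x₂ = 0.59 − 0.04·(-1.7757) = 0.661028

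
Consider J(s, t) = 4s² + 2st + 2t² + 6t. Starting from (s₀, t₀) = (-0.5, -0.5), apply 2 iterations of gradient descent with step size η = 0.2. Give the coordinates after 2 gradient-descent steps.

∇J = (8s + 2t, 2s + 4t + 6)
(s₁, t₁) = (-0.5, -0.5) − 0.2·(-5, 3) = (0.5, -1.1)
(s₂, t₂) = (0.5, -1.1) − 0.2·(1.8, 2.6) = (0.14, -1.62)

(0.14, -1.62)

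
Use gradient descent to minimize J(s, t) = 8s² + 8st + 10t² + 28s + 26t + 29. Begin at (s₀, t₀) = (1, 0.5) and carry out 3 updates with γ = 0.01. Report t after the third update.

∇J = (16s + 8t + 28, 8s + 20t + 26)
Step 1: at (1, 0.5), ∇J = (48, 44) → (1, 0.5) − 0.01·(48, 44) = (0.52, 0.06)
Step 2: at (0.52, 0.06), ∇J = (36.8, 31.36) → (0.52, 0.06) − 0.01·(36.8, 31.36) = (0.152, -0.2536)
Step 3: at (0.152, -0.2536), ∇J = (28.4032, 22.144) → (0.152, -0.2536) − 0.01·(28.4032, 22.144) = (-0.132032, -0.47504)
t = -0.47504

-0.47504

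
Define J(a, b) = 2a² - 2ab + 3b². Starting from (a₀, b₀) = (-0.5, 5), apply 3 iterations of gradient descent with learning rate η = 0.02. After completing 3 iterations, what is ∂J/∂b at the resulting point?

20.0912

∇J = (4a - 2b, -2a + 6b)
(a₁, b₁) = (-0.5, 5) − 0.02·(-12, 31) = (-0.26, 4.38)
(a₂, b₂) = (-0.26, 4.38) − 0.02·(-9.8, 26.8) = (-0.064, 3.844)
(a₃, b₃) = (-0.064, 3.844) − 0.02·(-7.944, 23.192) = (0.09488, 3.38016)
∂J/∂b at (0.09488, 3.38016) = 20.0912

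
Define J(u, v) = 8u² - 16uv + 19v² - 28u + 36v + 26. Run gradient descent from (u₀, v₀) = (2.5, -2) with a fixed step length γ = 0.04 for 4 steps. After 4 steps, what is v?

∇J = (16u - 16v - 28, -16u + 38v + 36)
Step 1: at (2.5, -2), ∇J = (44, -80) → (2.5, -2) − 0.04·(44, -80) = (0.74, 1.2)
Step 2: at (0.74, 1.2), ∇J = (-35.36, 69.76) → (0.74, 1.2) − 0.04·(-35.36, 69.76) = (2.1544, -1.5904)
Step 3: at (2.1544, -1.5904), ∇J = (31.9168, -58.9056) → (2.1544, -1.5904) − 0.04·(31.9168, -58.9056) = (0.877728, 0.765824)
Step 4: at (0.877728, 0.765824), ∇J = (-26.209536, 51.057664) → (0.877728, 0.765824) − 0.04·(-26.209536, 51.057664) = (1.92610944, -1.27648256)
v = -1.27648256

-1.27648256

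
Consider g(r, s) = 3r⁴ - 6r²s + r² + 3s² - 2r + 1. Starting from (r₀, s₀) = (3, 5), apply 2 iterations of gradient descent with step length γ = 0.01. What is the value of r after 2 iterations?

2.04395904

∇g = (12r³ - 12rs + 2r - 2, -6r² + 6s)
Step 1: at (3, 5), ∇g = (148, -24) → (3, 5) − 0.01·(148, -24) = (1.52, 5.24)
Step 2: at (1.52, 5.24), ∇g = (-52.395904, 17.5776) → (1.52, 5.24) − 0.01·(-52.395904, 17.5776) = (2.04395904, 5.064224)
r = 2.04395904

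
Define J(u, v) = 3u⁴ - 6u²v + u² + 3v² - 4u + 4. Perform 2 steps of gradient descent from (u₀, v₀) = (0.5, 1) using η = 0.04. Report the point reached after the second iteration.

(0.96512, 0.7768)

∇J = (12u³ - 12uv + 2u - 4, -6u² + 6v)
Step 1: at (0.5, 1), ∇J = (-7.5, 4.5) → (0.5, 1) − 0.04·(-7.5, 4.5) = (0.8, 0.82)
Step 2: at (0.8, 0.82), ∇J = (-4.128, 1.08) → (0.8, 0.82) − 0.04·(-4.128, 1.08) = (0.96512, 0.7768)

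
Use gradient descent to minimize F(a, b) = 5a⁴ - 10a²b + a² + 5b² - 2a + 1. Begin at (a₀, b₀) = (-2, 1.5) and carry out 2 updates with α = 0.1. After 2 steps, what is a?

∇F = (20a³ - 20ab + 2a - 2, -10a² + 10b)
Step 1: at (-2, 1.5), ∇F = (-106, -25) → (-2, 1.5) − 0.1·(-106, -25) = (8.6, 4)
Step 2: at (8.6, 4), ∇F = (12048.32, -699.6) → (8.6, 4) − 0.1·(12048.32, -699.6) = (-1196.232, 73.96)
a = -1196.232

-1196.232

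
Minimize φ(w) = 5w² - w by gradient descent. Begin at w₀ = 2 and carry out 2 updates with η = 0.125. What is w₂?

0.21875

φ′(w) = 10w - 1
w₁ = 2 − 0.125·19 = -0.375
w₂ = -0.375 − 0.125·(-4.75) = 0.21875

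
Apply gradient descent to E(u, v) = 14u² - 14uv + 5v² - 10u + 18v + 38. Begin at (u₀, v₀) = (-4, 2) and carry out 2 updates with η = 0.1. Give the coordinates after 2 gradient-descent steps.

∇E = (28u - 14v - 10, -14u + 10v + 18)
(u₁, v₁) = (-4, 2) − 0.1·(-150, 94) = (11, -7.4)
(u₂, v₂) = (11, -7.4) − 0.1·(401.6, -210) = (-29.16, 13.6)

(-29.16, 13.6)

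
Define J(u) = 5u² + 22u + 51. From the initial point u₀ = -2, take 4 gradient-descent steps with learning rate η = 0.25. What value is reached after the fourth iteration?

-1.1875

J′(u) = 10u + 22
Step 1: J′(-2) = 2; u₁ = -2 − 0.25·2 = -2.5
Step 2: J′(-2.5) = -3; u₂ = -2.5 − 0.25·(-3) = -1.75
Step 3: J′(-1.75) = 4.5; u₃ = -1.75 − 0.25·4.5 = -2.875
Step 4: J′(-2.875) = -6.75; u₄ = -2.875 − 0.25·(-6.75) = -1.1875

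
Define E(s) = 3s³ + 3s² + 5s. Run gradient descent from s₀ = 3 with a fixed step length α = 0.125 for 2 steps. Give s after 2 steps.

E′(s) = 9s² + 6s + 5
Step 1: E′(3) = 104; s₁ = 3 − 0.125·104 = -10
Step 2: E′(-10) = 845; s₂ = -10 − 0.125·845 = -115.625

-115.625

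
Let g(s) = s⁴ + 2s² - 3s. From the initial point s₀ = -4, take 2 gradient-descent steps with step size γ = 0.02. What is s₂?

g′(s) = 4s³ + 4s - 3
s₁ = -4 − 0.02·(-275) = 1.5
s₂ = 1.5 − 0.02·16.5 = 1.17

1.17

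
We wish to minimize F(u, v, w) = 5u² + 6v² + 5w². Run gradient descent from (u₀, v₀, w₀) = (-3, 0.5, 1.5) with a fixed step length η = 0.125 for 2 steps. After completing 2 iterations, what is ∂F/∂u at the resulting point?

-1.875

∇F = (10u, 12v, 10w)
Step 1: at (-3, 0.5, 1.5), ∇F = (-30, 6, 15) → (-3, 0.5, 1.5) − 0.125·(-30, 6, 15) = (0.75, -0.25, -0.375)
Step 2: at (0.75, -0.25, -0.375), ∇F = (7.5, -3, -3.75) → (0.75, -0.25, -0.375) − 0.125·(7.5, -3, -3.75) = (-0.1875, 0.125, 0.09375)
∂F/∂u at (-0.1875, 0.125, 0.09375) = -1.875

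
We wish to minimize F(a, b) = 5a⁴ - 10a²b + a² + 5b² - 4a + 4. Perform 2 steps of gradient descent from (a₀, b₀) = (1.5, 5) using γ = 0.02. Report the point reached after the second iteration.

∇F = (20a³ - 20ab + 2a - 4, -10a² + 10b)
(a₁, b₁) = (1.5, 5) − 0.02·(-83.5, 27.5) = (3.17, 4.45)
(a₂, b₂) = (3.17, 4.45) − 0.02·(357.31026, -55.989) = (-3.9762052, 5.56978)

(-3.9762052, 5.56978)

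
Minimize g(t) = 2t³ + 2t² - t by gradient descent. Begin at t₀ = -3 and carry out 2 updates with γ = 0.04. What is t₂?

-9.024704

g′(t) = 6t² + 4t - 1
t₁ = -3 − 0.04·41 = -4.64
t₂ = -4.64 − 0.04·109.6176 = -9.024704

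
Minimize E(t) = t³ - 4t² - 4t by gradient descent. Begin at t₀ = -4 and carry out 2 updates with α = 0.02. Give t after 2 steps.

-8.151424

E′(t) = 3t² - 8t - 4
Step 1: E′(-4) = 76; t₁ = -4 − 0.02·76 = -5.52
Step 2: E′(-5.52) = 131.5712; t₂ = -5.52 − 0.02·131.5712 = -8.151424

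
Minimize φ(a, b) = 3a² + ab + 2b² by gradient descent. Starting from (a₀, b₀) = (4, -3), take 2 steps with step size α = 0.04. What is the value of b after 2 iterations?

∇φ = (6a + b, a + 4b)
Step 1: at (4, -3), ∇φ = (21, -8) → (4, -3) − 0.04·(21, -8) = (3.16, -2.68)
Step 2: at (3.16, -2.68), ∇φ = (16.28, -7.56) → (3.16, -2.68) − 0.04·(16.28, -7.56) = (2.5088, -2.3776)
b = -2.3776

-2.3776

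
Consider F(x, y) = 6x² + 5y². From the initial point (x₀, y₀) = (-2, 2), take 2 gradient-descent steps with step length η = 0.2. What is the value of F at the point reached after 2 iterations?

112.1984

∇F = (12x, 10y)
Step 1: at (-2, 2), ∇F = (-24, 20) → (-2, 2) − 0.2·(-24, 20) = (2.8, -2)
Step 2: at (2.8, -2), ∇F = (33.6, -20) → (2.8, -2) − 0.2·(33.6, -20) = (-3.92, 2)
F(-3.92, 2) = 112.1984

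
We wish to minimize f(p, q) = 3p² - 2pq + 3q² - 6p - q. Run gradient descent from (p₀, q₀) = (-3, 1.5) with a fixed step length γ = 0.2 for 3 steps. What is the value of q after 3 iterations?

∇f = (6p - 2q - 6, -2p + 6q - 1)
Step 1: at (-3, 1.5), ∇f = (-27, 14) → (-3, 1.5) − 0.2·(-27, 14) = (2.4, -1.3)
Step 2: at (2.4, -1.3), ∇f = (11, -13.6) → (2.4, -1.3) − 0.2·(11, -13.6) = (0.2, 1.42)
Step 3: at (0.2, 1.42), ∇f = (-7.64, 7.12) → (0.2, 1.42) − 0.2·(-7.64, 7.12) = (1.728, -0.004)
q = -0.004

-0.004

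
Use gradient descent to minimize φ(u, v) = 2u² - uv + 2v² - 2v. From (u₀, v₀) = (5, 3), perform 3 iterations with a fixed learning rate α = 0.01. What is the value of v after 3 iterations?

∇φ = (4u - v, -u + 4v - 2)
(u₁, v₁) = (5, 3) − 0.01·(17, 5) = (4.83, 2.95)
(u₂, v₂) = (4.83, 2.95) − 0.01·(16.37, 4.97) = (4.6663, 2.9003)
(u₃, v₃) = (4.6663, 2.9003) − 0.01·(15.7649, 4.9349) = (4.508651, 2.850951)
v = 2.850951

2.850951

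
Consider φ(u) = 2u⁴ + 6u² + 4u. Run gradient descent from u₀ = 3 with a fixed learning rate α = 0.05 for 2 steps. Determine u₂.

372.3568

φ′(u) = 8u³ + 12u + 4
u₁ = 3 − 0.05·256 = -9.8
u₂ = -9.8 − 0.05·(-7643.136) = 372.3568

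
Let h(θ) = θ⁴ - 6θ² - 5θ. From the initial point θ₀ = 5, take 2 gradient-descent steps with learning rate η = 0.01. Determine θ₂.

h′(θ) = 4θ³ - 12θ - 5
θ₁ = 5 − 0.01·435 = 0.65
θ₂ = 0.65 − 0.01·(-11.7015) = 0.767015

0.767015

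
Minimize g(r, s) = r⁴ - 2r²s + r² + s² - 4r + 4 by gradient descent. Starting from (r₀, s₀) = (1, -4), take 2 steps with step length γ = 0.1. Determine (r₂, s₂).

(0.9248, -2.272)

∇g = (4r³ - 4rs + 2r - 4, -2r² + 2s)
Step 1: at (1, -4), ∇g = (18, -10) → (1, -4) − 0.1·(18, -10) = (-0.8, -3)
Step 2: at (-0.8, -3), ∇g = (-17.248, -7.28) → (-0.8, -3) − 0.1·(-17.248, -7.28) = (0.9248, -2.272)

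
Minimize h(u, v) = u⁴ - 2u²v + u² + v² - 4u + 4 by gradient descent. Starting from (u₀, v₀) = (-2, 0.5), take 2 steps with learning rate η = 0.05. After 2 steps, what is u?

-0.0124

∇h = (4u³ - 4uv + 2u - 4, -2u² + 2v)
(u₁, v₁) = (-2, 0.5) − 0.05·(-36, -7) = (-0.2, 0.85)
(u₂, v₂) = (-0.2, 0.85) − 0.05·(-3.752, 1.62) = (-0.0124, 0.769)
u = -0.0124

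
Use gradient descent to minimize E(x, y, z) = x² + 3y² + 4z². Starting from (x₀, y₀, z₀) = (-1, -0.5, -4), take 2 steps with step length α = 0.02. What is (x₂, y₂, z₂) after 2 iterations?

∇E = (2x, 6y, 8z)
Step 1: at (-1, -0.5, -4), ∇E = (-2, -3, -32) → (-1, -0.5, -4) − 0.02·(-2, -3, -32) = (-0.96, -0.44, -3.36)
Step 2: at (-0.96, -0.44, -3.36), ∇E = (-1.92, -2.64, -26.88) → (-0.96, -0.44, -3.36) − 0.02·(-1.92, -2.64, -26.88) = (-0.9216, -0.3872, -2.8224)

(-0.9216, -0.3872, -2.8224)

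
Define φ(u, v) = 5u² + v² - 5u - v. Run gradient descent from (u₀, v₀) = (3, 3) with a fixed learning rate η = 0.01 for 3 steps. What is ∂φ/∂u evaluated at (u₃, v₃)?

∇φ = (10u - 5, 2v - 1)
Step 1: at (3, 3), ∇φ = (25, 5) → (3, 3) − 0.01·(25, 5) = (2.75, 2.95)
Step 2: at (2.75, 2.95), ∇φ = (22.5, 4.9) → (2.75, 2.95) − 0.01·(22.5, 4.9) = (2.525, 2.901)
Step 3: at (2.525, 2.901), ∇φ = (20.25, 4.802) → (2.525, 2.901) − 0.01·(20.25, 4.802) = (2.3225, 2.85298)
∂φ/∂u at (2.3225, 2.85298) = 18.225

18.225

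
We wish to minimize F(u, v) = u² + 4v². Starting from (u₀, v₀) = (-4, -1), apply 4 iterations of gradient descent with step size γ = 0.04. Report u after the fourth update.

-2.86557184

∇F = (2u, 8v)
Step 1: at (-4, -1), ∇F = (-8, -8) → (-4, -1) − 0.04·(-8, -8) = (-3.68, -0.68)
Step 2: at (-3.68, -0.68), ∇F = (-7.36, -5.44) → (-3.68, -0.68) − 0.04·(-7.36, -5.44) = (-3.3856, -0.4624)
Step 3: at (-3.3856, -0.4624), ∇F = (-6.7712, -3.6992) → (-3.3856, -0.4624) − 0.04·(-6.7712, -3.6992) = (-3.114752, -0.314432)
Step 4: at (-3.114752, -0.314432), ∇F = (-6.229504, -2.515456) → (-3.114752, -0.314432) − 0.04·(-6.229504, -2.515456) = (-2.86557184, -0.21381376)
u = -2.86557184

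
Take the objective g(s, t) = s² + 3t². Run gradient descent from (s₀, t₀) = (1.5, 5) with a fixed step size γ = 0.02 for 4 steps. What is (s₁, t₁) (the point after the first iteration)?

∇g = (2s, 6t)
(s₁, t₁) = (1.5, 5) − 0.02·(3, 30) = (1.44, 4.4)

(1.44, 4.4)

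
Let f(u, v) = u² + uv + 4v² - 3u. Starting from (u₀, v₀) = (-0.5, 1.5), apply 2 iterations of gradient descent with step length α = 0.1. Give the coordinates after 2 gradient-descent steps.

∇f = (2u + v - 3, u + 8v)
(u₁, v₁) = (-0.5, 1.5) − 0.1·(-2.5, 11.5) = (-0.25, 0.35)
(u₂, v₂) = (-0.25, 0.35) − 0.1·(-3.15, 2.55) = (0.065, 0.095)

(0.065, 0.095)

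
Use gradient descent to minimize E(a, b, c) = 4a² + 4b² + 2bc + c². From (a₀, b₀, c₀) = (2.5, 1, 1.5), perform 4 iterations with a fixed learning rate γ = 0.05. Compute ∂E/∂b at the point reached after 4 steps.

0.8609

∇E = (8a, 8b + 2c, 2b + 2c)
(a₁, b₁, c₁) = (2.5, 1, 1.5) − 0.05·(20, 11, 5) = (1.5, 0.45, 1.25)
(a₂, b₂, c₂) = (1.5, 0.45, 1.25) − 0.05·(12, 6.1, 3.4) = (0.9, 0.145, 1.08)
(a₃, b₃, c₃) = (0.9, 0.145, 1.08) − 0.05·(7.2, 3.32, 2.45) = (0.54, -0.021, 0.9575)
(a₄, b₄, c₄) = (0.54, -0.021, 0.9575) − 0.05·(4.32, 1.747, 1.873) = (0.324, -0.10835, 0.86385)
∂E/∂b at (0.324, -0.10835, 0.86385) = 0.8609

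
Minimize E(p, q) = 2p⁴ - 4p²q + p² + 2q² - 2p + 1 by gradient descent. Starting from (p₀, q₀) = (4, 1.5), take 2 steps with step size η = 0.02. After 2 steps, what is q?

∇E = (8p³ - 8pq + 2p - 2, -4p² + 4q)
Step 1: at (4, 1.5), ∇E = (470, -58) → (4, 1.5) − 0.02·(470, -58) = (-5.4, 2.66)
Step 2: at (-5.4, 2.66), ∇E = (-1157.6, -106) → (-5.4, 2.66) − 0.02·(-1157.6, -106) = (17.752, 4.78)
q = 4.78

4.78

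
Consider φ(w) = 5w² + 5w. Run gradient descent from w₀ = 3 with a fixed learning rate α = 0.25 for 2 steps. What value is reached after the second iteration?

φ′(w) = 10w + 5
w₁ = 3 − 0.25·35 = -5.75
w₂ = -5.75 − 0.25·(-52.5) = 7.375

7.375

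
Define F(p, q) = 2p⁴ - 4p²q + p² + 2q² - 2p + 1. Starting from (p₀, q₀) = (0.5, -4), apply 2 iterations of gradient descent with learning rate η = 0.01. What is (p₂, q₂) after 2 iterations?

(0.24587968, -3.672176)

∇F = (8p³ - 8pq + 2p - 2, -4p² + 4q)
Step 1: at (0.5, -4), ∇F = (16, -17) → (0.5, -4) − 0.01·(16, -17) = (0.34, -3.83)
Step 2: at (0.34, -3.83), ∇F = (9.412032, -15.7824) → (0.34, -3.83) − 0.01·(9.412032, -15.7824) = (0.24587968, -3.672176)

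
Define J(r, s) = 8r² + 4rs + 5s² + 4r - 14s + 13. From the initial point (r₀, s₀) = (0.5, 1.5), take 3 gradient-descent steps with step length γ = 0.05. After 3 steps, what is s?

∇J = (16r + 4s + 4, 4r + 10s - 14)
Step 1: at (0.5, 1.5), ∇J = (18, 3) → (0.5, 1.5) − 0.05·(18, 3) = (-0.4, 1.35)
Step 2: at (-0.4, 1.35), ∇J = (3, -2.1) → (-0.4, 1.35) − 0.05·(3, -2.1) = (-0.55, 1.455)
Step 3: at (-0.55, 1.455), ∇J = (1.02, -1.65) → (-0.55, 1.455) − 0.05·(1.02, -1.65) = (-0.601, 1.5375)
s = 1.5375

1.5375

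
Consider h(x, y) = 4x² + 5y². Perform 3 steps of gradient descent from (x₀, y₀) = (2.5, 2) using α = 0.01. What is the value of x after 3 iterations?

∇h = (8x, 10y)
Step 1: at (2.5, 2), ∇h = (20, 20) → (2.5, 2) − 0.01·(20, 20) = (2.3, 1.8)
Step 2: at (2.3, 1.8), ∇h = (18.4, 18) → (2.3, 1.8) − 0.01·(18.4, 18) = (2.116, 1.62)
Step 3: at (2.116, 1.62), ∇h = (16.928, 16.2) → (2.116, 1.62) − 0.01·(16.928, 16.2) = (1.94672, 1.458)
x = 1.94672

1.94672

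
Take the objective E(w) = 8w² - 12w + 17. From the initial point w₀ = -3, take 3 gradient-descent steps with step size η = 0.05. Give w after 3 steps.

E′(w) = 16w - 12
w₁ = -3 − 0.05·(-60) = 0
w₂ = 0 − 0.05·(-12) = 0.6
w₃ = 0.6 − 0.05·(-2.4) = 0.72

0.72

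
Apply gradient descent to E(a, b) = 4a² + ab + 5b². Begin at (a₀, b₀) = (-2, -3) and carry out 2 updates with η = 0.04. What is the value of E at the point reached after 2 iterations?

∇E = (8a + b, a + 10b)
Step 1: at (-2, -3), ∇E = (-19, -32) → (-2, -3) − 0.04·(-19, -32) = (-1.24, -1.72)
Step 2: at (-1.24, -1.72), ∇E = (-11.64, -18.44) → (-1.24, -1.72) − 0.04·(-11.64, -18.44) = (-0.7744, -0.9824)
E(-0.7744, -0.9824) = 7.9851008

7.9851008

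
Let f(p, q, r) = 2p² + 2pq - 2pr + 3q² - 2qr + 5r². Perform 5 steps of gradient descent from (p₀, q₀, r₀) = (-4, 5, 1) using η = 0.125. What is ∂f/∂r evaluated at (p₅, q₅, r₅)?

-0.2265625

∇f = (4p + 2q - 2r, 2p + 6q - 2r, -2p - 2q + 10r)
Step 1: at (-4, 5, 1), ∇f = (-8, 20, 8) → (-4, 5, 1) − 0.125·(-8, 20, 8) = (-3, 2.5, 0)
Step 2: at (-3, 2.5, 0), ∇f = (-7, 9, 1) → (-3, 2.5, 0) − 0.125·(-7, 9, 1) = (-2.125, 1.375, -0.125)
Step 3: at (-2.125, 1.375, -0.125), ∇f = (-5.5, 4.25, 0.25) → (-2.125, 1.375, -0.125) − 0.125·(-5.5, 4.25, 0.25) = (-1.4375, 0.84375, -0.15625)
Step 4: at (-1.4375, 0.84375, -0.15625), ∇f = (-3.75, 2.5, -0.375) → (-1.4375, 0.84375, -0.15625) − 0.125·(-3.75, 2.5, -0.375) = (-0.96875, 0.53125, -0.109375)
Step 5: at (-0.96875, 0.53125, -0.109375), ∇f = (-2.59375, 1.46875, -0.21875) → (-0.96875, 0.53125, -0.109375) − 0.125·(-2.59375, 1.46875, -0.21875) = (-0.64453125, 0.34765625, -0.08203125)
∂f/∂r at (-0.64453125, 0.34765625, -0.08203125) = -0.2265625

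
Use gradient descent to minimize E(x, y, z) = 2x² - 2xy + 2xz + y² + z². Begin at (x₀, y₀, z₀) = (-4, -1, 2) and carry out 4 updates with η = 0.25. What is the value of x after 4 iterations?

∇E = (4x - 2y + 2z, -2x + 2y, 2x + 2z)
Step 1: at (-4, -1, 2), ∇E = (-10, 6, -4) → (-4, -1, 2) − 0.25·(-10, 6, -4) = (-1.5, -2.5, 3)
Step 2: at (-1.5, -2.5, 3), ∇E = (5, -2, 3) → (-1.5, -2.5, 3) − 0.25·(5, -2, 3) = (-2.75, -2, 2.25)
Step 3: at (-2.75, -2, 2.25), ∇E = (-2.5, 1.5, -1) → (-2.75, -2, 2.25) − 0.25·(-2.5, 1.5, -1) = (-2.125, -2.375, 2.5)
Step 4: at (-2.125, -2.375, 2.5), ∇E = (1.25, -0.5, 0.75) → (-2.125, -2.375, 2.5) − 0.25·(1.25, -0.5, 0.75) = (-2.4375, -2.25, 2.3125)
x = -2.4375

-2.4375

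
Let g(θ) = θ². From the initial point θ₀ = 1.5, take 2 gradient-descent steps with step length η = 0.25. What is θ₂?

0.375

g′(θ) = 2θ
Step 1: g′(1.5) = 3; θ₁ = 1.5 − 0.25·3 = 0.75
Step 2: g′(0.75) = 1.5; θ₂ = 0.75 − 0.25·1.5 = 0.375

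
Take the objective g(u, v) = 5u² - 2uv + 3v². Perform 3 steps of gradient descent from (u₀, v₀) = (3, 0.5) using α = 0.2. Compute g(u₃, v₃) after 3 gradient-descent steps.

∇g = (10u - 2v, -2u + 6v)
Step 1: at (3, 0.5), ∇g = (29, -3) → (3, 0.5) − 0.2·(29, -3) = (-2.8, 1.1)
Step 2: at (-2.8, 1.1), ∇g = (-30.2, 12.2) → (-2.8, 1.1) − 0.2·(-30.2, 12.2) = (3.24, -1.34)
Step 3: at (3.24, -1.34), ∇g = (35.08, -14.52) → (3.24, -1.34) − 0.2·(35.08, -14.52) = (-3.776, 1.564)
g(-3.776, 1.564) = 90.440496

90.440496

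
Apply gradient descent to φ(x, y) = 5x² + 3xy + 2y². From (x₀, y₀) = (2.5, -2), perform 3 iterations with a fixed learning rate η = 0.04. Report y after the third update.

∇φ = (10x + 3y, 3x + 4y)
(x₁, y₁) = (2.5, -2) − 0.04·(19, -0.5) = (1.74, -1.98)
(x₂, y₂) = (1.74, -1.98) − 0.04·(11.46, -2.7) = (1.2816, -1.872)
(x₃, y₃) = (1.2816, -1.872) − 0.04·(7.2, -3.6432) = (0.9936, -1.726272)
y = -1.726272

-1.726272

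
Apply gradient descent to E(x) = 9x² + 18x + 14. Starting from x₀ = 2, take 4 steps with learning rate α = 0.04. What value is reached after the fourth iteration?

E′(x) = 18x + 18
x₁ = 2 − 0.04·54 = -0.16
x₂ = -0.16 − 0.04·15.12 = -0.7648
x₃ = -0.7648 − 0.04·4.2336 = -0.934144
x₄ = -0.934144 − 0.04·1.185408 = -0.98156032

-0.98156032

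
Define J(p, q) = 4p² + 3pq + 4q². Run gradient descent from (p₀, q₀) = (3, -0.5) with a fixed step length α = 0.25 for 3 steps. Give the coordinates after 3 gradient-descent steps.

(-6.7265625, -6.671875)

∇J = (8p + 3q, 3p + 8q)
Step 1: at (3, -0.5), ∇J = (22.5, 5) → (3, -0.5) − 0.25·(22.5, 5) = (-2.625, -1.75)
Step 2: at (-2.625, -1.75), ∇J = (-26.25, -21.875) → (-2.625, -1.75) − 0.25·(-26.25, -21.875) = (3.9375, 3.71875)
Step 3: at (3.9375, 3.71875), ∇J = (42.65625, 41.5625) → (3.9375, 3.71875) − 0.25·(42.65625, 41.5625) = (-6.7265625, -6.671875)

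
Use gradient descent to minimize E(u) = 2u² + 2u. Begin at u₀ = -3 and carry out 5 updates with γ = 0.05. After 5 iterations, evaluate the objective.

0.84217728

E′(u) = 4u + 2
u₁ = -3 − 0.05·(-10) = -2.5
u₂ = -2.5 − 0.05·(-8) = -2.1
u₃ = -2.1 − 0.05·(-6.4) = -1.78
u₄ = -1.78 − 0.05·(-5.12) = -1.524
u₅ = -1.524 − 0.05·(-4.096) = -1.3192
E(-1.3192) = 0.84217728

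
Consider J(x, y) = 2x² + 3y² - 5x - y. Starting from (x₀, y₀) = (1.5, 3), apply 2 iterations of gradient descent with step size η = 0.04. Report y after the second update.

1.8032

∇J = (4x - 5, 6y - 1)
(x₁, y₁) = (1.5, 3) − 0.04·(1, 17) = (1.46, 2.32)
(x₂, y₂) = (1.46, 2.32) − 0.04·(0.84, 12.92) = (1.4264, 1.8032)
y = 1.8032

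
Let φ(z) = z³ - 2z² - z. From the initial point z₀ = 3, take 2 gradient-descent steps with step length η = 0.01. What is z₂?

2.739012

φ′(z) = 3z² - 4z - 1
z₁ = 3 − 0.01·14 = 2.86
z₂ = 2.86 − 0.01·12.0988 = 2.739012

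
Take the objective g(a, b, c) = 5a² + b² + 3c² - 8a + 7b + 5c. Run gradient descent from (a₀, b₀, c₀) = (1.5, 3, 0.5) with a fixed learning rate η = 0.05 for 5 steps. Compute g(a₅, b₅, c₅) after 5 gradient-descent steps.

-2.64862319485

∇g = (10a - 8, 2b + 7, 6c + 5)
(a₁, b₁, c₁) = (1.5, 3, 0.5) − 0.05·(7, 13, 8) = (1.15, 2.35, 0.1)
(a₂, b₂, c₂) = (1.15, 2.35, 0.1) − 0.05·(3.5, 11.7, 5.6) = (0.975, 1.765, -0.18)
(a₃, b₃, c₃) = (0.975, 1.765, -0.18) − 0.05·(1.75, 10.53, 3.92) = (0.8875, 1.2385, -0.376)
(a₄, b₄, c₄) = (0.8875, 1.2385, -0.376) − 0.05·(0.875, 9.477, 2.744) = (0.84375, 0.76465, -0.5132)
(a₅, b₅, c₅) = (0.84375, 0.76465, -0.5132) − 0.05·(0.4375, 8.5293, 1.9208) = (0.821875, 0.338185, -0.60924)
g(0.821875, 0.338185, -0.60924) = -2.64862319485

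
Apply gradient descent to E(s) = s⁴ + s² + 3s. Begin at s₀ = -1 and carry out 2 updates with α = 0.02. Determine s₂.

E′(s) = 4s³ + 2s + 3
Step 1: E′(-1) = -3; s₁ = -1 − 0.02·(-3) = -0.94
Step 2: E′(-0.94) = -2.202336; s₂ = -0.94 − 0.02·(-2.202336) = -0.89595328

-0.89595328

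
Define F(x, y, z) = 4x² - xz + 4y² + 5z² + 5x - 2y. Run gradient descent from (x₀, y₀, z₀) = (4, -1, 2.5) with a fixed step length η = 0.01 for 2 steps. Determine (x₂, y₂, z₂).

(3.3355, -0.808, 2.09755)

∇F = (8x - z + 5, 8y - 2, -x + 10z)
Step 1: at (4, -1, 2.5), ∇F = (34.5, -10, 21) → (4, -1, 2.5) − 0.01·(34.5, -10, 21) = (3.655, -0.9, 2.29)
Step 2: at (3.655, -0.9, 2.29), ∇F = (31.95, -9.2, 19.245) → (3.655, -0.9, 2.29) − 0.01·(31.95, -9.2, 19.245) = (3.3355, -0.808, 2.09755)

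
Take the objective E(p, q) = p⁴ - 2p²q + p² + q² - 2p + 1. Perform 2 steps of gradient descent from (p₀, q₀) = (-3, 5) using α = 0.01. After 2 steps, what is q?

5.097472

∇E = (4p³ - 4pq + 2p - 2, -2p² + 2q)
(p₁, q₁) = (-3, 5) − 0.01·(-56, -8) = (-2.44, 5.08)
(p₂, q₂) = (-2.44, 5.08) − 0.01·(-15.406336, -1.7472) = (-2.28593664, 5.097472)
q = 5.097472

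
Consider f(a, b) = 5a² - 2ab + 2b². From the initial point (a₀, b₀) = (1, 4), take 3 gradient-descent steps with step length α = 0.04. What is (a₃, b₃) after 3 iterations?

(0.733376, 2.555264)

∇f = (10a - 2b, -2a + 4b)
Step 1: at (1, 4), ∇f = (2, 14) → (1, 4) − 0.04·(2, 14) = (0.92, 3.44)
Step 2: at (0.92, 3.44), ∇f = (2.32, 11.92) → (0.92, 3.44) − 0.04·(2.32, 11.92) = (0.8272, 2.9632)
Step 3: at (0.8272, 2.9632), ∇f = (2.3456, 10.1984) → (0.8272, 2.9632) − 0.04·(2.3456, 10.1984) = (0.733376, 2.555264)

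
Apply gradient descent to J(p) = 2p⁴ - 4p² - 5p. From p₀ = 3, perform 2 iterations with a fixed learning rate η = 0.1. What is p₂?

3068.1544

J′(p) = 8p³ - 8p - 5
Step 1: J′(3) = 187; p₁ = 3 − 0.1·187 = -15.7
Step 2: J′(-15.7) = -30838.544; p₂ = -15.7 − 0.1·(-30838.544) = 3068.1544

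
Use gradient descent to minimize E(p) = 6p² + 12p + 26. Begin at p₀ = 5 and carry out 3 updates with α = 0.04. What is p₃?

-0.156352

E′(p) = 12p + 12
Step 1: E′(5) = 72; p₁ = 5 − 0.04·72 = 2.12
Step 2: E′(2.12) = 37.44; p₂ = 2.12 − 0.04·37.44 = 0.6224
Step 3: E′(0.6224) = 19.4688; p₃ = 0.6224 − 0.04·19.4688 = -0.156352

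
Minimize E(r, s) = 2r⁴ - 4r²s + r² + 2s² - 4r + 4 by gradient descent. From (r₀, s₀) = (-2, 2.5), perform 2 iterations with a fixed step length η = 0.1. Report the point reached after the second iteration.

∇E = (8r³ - 8rs + 2r - 4, -4r² + 4s)
Step 1: at (-2, 2.5), ∇E = (-32, -6) → (-2, 2.5) − 0.1·(-32, -6) = (1.2, 3.1)
Step 2: at (1.2, 3.1), ∇E = (-17.536, 6.64) → (1.2, 3.1) − 0.1·(-17.536, 6.64) = (2.9536, 2.436)

(2.9536, 2.436)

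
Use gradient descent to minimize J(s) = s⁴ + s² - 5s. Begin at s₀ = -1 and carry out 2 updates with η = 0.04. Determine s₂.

-0.28710144

J′(s) = 4s³ + 2s - 5
s₁ = -1 − 0.04·(-11) = -0.56
s₂ = -0.56 − 0.04·(-6.822464) = -0.28710144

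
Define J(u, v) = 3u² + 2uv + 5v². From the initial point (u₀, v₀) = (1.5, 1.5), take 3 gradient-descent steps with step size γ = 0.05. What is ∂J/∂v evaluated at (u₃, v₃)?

∇J = (6u + 2v, 2u + 10v)
Step 1: at (1.5, 1.5), ∇J = (12, 18) → (1.5, 1.5) − 0.05·(12, 18) = (0.9, 0.6)
Step 2: at (0.9, 0.6), ∇J = (6.6, 7.8) → (0.9, 0.6) − 0.05·(6.6, 7.8) = (0.57, 0.21)
Step 3: at (0.57, 0.21), ∇J = (3.84, 3.24) → (0.57, 0.21) − 0.05·(3.84, 3.24) = (0.378, 0.048)
∂J/∂v at (0.378, 0.048) = 1.236

1.236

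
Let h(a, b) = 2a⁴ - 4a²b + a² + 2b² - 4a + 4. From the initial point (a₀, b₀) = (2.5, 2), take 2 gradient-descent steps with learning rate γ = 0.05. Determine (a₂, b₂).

(-1.1392, 2.928)

∇h = (8a³ - 8ab + 2a - 4, -4a² + 4b)
(a₁, b₁) = (2.5, 2) − 0.05·(86, -17) = (-1.8, 2.85)
(a₂, b₂) = (-1.8, 2.85) − 0.05·(-13.216, -1.56) = (-1.1392, 2.928)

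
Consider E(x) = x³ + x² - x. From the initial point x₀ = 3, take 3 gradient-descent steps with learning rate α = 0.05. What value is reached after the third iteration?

0.8095616

E′(x) = 3x² + 2x - 1
Step 1: E′(3) = 32; x₁ = 3 − 0.05·32 = 1.4
Step 2: E′(1.4) = 7.68; x₂ = 1.4 − 0.05·7.68 = 1.016
Step 3: E′(1.016) = 4.128768; x₃ = 1.016 − 0.05·4.128768 = 0.8095616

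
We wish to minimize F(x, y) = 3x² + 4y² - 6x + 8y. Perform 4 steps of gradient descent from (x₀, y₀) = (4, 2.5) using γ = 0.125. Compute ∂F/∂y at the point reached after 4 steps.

∇F = (6x - 6, 8y + 8)
Step 1: at (4, 2.5), ∇F = (18, 28) → (4, 2.5) − 0.125·(18, 28) = (1.75, -1)
Step 2: at (1.75, -1), ∇F = (4.5, 0) → (1.75, -1) − 0.125·(4.5, 0) = (1.1875, -1)
Step 3: at (1.1875, -1), ∇F = (1.125, 0) → (1.1875, -1) − 0.125·(1.125, 0) = (1.046875, -1)
Step 4: at (1.046875, -1), ∇F = (0.28125, 0) → (1.046875, -1) − 0.125·(0.28125, 0) = (1.01171875, -1)
∂F/∂y at (1.01171875, -1) = 0

0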